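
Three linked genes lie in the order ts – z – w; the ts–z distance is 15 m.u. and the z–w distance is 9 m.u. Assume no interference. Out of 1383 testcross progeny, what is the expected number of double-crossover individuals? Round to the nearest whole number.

19

Map distances give recombination frequencies of 0.150 and 0.090 for the two intervals.
With no interference, expected double-crossover frequency = 0.150 × 0.090 = 0.01350.
Expected number = 0.01350 × 1383 = 18.67 ≈ 19.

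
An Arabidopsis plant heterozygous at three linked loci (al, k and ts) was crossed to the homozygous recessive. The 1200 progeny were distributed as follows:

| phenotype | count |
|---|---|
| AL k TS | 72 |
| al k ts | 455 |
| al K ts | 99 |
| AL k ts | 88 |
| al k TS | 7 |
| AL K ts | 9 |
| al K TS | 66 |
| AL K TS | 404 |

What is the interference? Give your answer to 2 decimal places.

The two most frequent reciprocal classes, al k ts and AL K TS, are the parental types, so the F1 was al k ts / AL K TS.
The two rarest classes, al k TS and AL K ts, are the double crossovers. Comparing them with the parentals, only the ts allele has switched, so ts is the middle locus and the order is k – ts – al.
k–ts: (171 + 16)/1200 = 0.1558; ts–al: (154 + 16)/1200 = 0.1417.
Expected DCO frequency = 0.1558 × 0.1417 ≈ 0.02208; observed = 16/1200 ≈ 0.01333.
Coefficient of coincidence = 0.01333/0.02208 ≈ 0.60; interference = 1 − 0.60 = 0.40.

0.40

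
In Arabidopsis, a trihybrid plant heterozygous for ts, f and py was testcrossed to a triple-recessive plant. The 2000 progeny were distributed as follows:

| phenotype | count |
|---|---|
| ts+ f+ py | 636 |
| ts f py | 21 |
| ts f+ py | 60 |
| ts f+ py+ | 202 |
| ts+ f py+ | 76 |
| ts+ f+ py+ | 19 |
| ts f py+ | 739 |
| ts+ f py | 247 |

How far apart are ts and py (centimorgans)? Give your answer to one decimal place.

The two most frequent reciprocal classes, ts f py+ and ts+ f+ py, are the parental types, so the F1 was ts f py+ / ts+ f+ py.
The two rarest classes, ts f py and ts+ f+ py+, are the double crossovers. Comparing them with the parentals, only the py allele has switched, so py is the middle locus and the order is f – py – ts.
Crossovers in the py–ts interval produce the single-crossover classes ts+ f py+ and ts f+ py (76 + 60 = 136) plus the double crossovers (40).
RF(py–ts) = (136 + 40) / 2000 = 176/2000 = 0.0880 → 8.8 centimorgans.

8.8 centimorgans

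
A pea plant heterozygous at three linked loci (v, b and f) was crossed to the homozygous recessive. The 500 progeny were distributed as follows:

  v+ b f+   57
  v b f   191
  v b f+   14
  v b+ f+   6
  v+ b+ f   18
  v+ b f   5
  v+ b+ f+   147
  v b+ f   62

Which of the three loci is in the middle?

The two most frequent reciprocal classes, v+ b+ f+ and v b f, are the parental types, so the F1 was v+ b+ f+ / v b f.
The two rarest classes, v b+ f+ and v+ b f, are the double crossovers. Comparing them with the parentals, only the v allele has switched, so v is the middle locus and the order is b – v – f.

v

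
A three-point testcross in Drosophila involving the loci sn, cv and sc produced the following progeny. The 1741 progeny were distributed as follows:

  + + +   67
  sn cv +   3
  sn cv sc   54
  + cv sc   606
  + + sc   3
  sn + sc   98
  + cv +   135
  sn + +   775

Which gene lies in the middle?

cv

The two most frequent reciprocal classes, sn + + and + cv sc, are the parental types, so the F1 was sn + + / + cv sc.
The two rarest classes, sn cv + and + + sc, are the double crossovers. Comparing them with the parentals, only the cv allele has switched, so cv is the middle locus and the order is sn – cv – sc.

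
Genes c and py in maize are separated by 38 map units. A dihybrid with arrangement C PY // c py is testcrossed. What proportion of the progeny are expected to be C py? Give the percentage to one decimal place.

A map distance of 38 map units corresponds to a recombination frequency of 0.380.
The F1 is C PY / c py, so C py is a recombinant gamete class with expected frequency r/2 = 0.380/2 = 0.1900.
That is 0.1900 = 19.0% of the progeny.

19.0%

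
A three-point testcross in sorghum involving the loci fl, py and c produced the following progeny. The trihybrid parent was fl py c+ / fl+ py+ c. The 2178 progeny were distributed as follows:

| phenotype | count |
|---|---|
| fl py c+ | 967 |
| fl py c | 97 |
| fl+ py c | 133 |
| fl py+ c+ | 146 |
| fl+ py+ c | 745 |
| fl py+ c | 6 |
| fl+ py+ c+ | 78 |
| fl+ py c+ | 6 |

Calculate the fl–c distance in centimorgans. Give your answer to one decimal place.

The two rarest classes, fl+ py c+ and fl py+ c, are the double crossovers. Comparing them with the parentals, only the fl allele has switched, so fl is the middle locus and the order is c – fl – py.
Crossovers in the c–fl interval produce the single-crossover classes fl py c and fl+ py+ c+ (97 + 78 = 175) plus the double crossovers (12).
RF(c–fl) = (175 + 12) / 2178 = 187/2178 = 0.0859 → 8.6 centimorgans.

8.6 centimorgans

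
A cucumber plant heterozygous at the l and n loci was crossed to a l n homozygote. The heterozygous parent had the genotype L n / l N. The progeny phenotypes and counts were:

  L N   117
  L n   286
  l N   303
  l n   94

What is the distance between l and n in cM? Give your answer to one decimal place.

26.4 cM

The recombinant classes are L N and l n: 117 + 94 = 211.
Recombination frequency = 211/800 = 0.2637 ≈ 26.4%, i.e. 26.4 cM.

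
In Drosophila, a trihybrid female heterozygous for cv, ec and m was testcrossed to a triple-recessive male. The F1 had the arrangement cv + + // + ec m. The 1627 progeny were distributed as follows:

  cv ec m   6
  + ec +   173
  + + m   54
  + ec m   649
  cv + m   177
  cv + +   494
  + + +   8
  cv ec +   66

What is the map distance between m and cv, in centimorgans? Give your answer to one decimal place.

The two rarest classes, + + + and cv ec m, are the double crossovers. Comparing them with the parentals, only the cv allele has switched, so cv is the middle locus and the order is m – cv – ec.
Crossovers in the m–cv interval produce the single-crossover classes cv + m and + ec + (177 + 173 = 350) plus the double crossovers (14).
RF(m–cv) = (350 + 14) / 1627 = 364/1627 = 0.2237 → 22.4 centimorgans.

22.4 centimorgans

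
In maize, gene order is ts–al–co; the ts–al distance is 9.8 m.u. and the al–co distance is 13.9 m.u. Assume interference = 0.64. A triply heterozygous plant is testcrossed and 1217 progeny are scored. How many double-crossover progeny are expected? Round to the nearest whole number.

6

Map distances give recombination frequencies of 0.098 and 0.139 for the two intervals.
With interference 0.64 (so coincidence = 0.36), expected double-crossover frequency = 0.098 × 0.139 × 0.36 = 0.00490.
Expected number = 0.00490 × 1217 = 5.97 ≈ 6.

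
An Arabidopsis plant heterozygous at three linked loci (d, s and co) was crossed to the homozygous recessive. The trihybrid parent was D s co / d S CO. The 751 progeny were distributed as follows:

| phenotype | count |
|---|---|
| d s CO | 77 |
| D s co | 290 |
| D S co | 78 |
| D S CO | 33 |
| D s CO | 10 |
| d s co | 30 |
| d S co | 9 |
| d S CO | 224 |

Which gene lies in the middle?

The two rarest classes, D s CO and d S co, are the double crossovers. Comparing them with the parentals, only the co allele has switched, so co is the middle locus and the order is s – co – d.

co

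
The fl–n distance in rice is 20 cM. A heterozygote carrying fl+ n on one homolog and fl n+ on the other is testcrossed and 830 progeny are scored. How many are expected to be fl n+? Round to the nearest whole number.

332

A map distance of 20 cM corresponds to a recombination frequency of 0.200.
The F1 is fl+ n / fl n+, so fl n+ is a parental gamete class with expected frequency (1 − r)/2 = 0.800/2 = 0.4000.
Expected number = 0.4000 × 830 = 332.00 ≈ 332.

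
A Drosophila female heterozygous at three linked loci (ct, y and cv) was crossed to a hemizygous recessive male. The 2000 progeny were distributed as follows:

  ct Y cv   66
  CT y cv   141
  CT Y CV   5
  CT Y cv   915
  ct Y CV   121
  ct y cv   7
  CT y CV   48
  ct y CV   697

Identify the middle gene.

cv

The two most frequent reciprocal classes, ct y CV and CT Y cv, are the parental types, so the F1 was ct y CV / CT Y cv.
The two rarest classes, ct y cv and CT Y CV, are the double crossovers. Comparing them with the parentals, only the cv allele has switched, so cv is the middle locus and the order is y – cv – ct.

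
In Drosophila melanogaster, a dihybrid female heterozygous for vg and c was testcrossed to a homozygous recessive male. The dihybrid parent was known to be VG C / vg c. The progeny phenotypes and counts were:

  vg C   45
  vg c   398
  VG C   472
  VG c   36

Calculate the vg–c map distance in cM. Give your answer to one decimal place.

The recombinant classes are VG c and vg C: 36 + 45 = 81.
Recombination frequency = 81/951 = 0.0852 ≈ 8.5%, i.e. 8.5 cM.

8.5 cM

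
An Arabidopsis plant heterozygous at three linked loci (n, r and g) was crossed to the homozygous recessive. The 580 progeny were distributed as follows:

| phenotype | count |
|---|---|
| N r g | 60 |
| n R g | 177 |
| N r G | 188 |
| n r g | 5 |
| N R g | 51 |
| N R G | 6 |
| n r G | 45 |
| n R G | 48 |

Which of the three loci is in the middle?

r

The two most frequent reciprocal classes, n R g and N r G, are the parental types, so the F1 was n R g / N r G.
The two rarest classes, n r g and N R G, are the double crossovers. Comparing them with the parentals, only the r allele has switched, so r is the middle locus and the order is n – r – g.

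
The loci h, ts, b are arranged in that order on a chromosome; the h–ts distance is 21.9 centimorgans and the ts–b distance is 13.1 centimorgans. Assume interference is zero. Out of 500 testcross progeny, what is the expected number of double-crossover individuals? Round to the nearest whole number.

Map distances give recombination frequencies of 0.219 and 0.131 for the two intervals.
With no interference, expected double-crossover frequency = 0.219 × 0.131 = 0.02869.
Expected number = 0.02869 × 500 = 14.34 ≈ 14.

14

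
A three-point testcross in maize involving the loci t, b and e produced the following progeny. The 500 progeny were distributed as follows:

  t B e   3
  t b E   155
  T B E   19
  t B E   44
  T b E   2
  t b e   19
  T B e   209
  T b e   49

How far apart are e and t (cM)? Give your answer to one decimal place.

The two most frequent reciprocal classes, t b E and T B e, are the parental types, so the F1 was t b E / T B e.
The two rarest classes, T b E and t B e, are the double crossovers. Comparing them with the parentals, only the t allele has switched, so t is the middle locus and the order is b – t – e.
Crossovers in the t–e interval produce the single-crossover classes t b e and T B E (19 + 19 = 38) plus the double crossovers (5).
RF(t–e) = (38 + 5) / 500 = 43/500 = 0.0860 → 8.6 cM.

8.6 cM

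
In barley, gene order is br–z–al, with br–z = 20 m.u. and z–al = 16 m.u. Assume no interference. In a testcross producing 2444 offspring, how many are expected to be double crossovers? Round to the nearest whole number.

Map distances give recombination frequencies of 0.200 and 0.160 for the two intervals.
With no interference, expected double-crossover frequency = 0.200 × 0.160 = 0.03200.
Expected number = 0.03200 × 2444 = 78.21 ≈ 78.

78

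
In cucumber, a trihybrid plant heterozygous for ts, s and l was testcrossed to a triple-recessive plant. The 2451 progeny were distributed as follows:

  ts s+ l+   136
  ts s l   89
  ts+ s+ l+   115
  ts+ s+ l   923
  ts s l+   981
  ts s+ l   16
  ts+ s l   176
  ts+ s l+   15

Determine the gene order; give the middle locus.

The two most frequent reciprocal classes, ts+ s+ l and ts s l+, are the parental types, so the F1 was ts+ s+ l / ts s l+.
The two rarest classes, ts s+ l and ts+ s l+, are the double crossovers. Comparing them with the parentals, only the ts allele has switched, so ts is the middle locus and the order is s – ts – l.

ts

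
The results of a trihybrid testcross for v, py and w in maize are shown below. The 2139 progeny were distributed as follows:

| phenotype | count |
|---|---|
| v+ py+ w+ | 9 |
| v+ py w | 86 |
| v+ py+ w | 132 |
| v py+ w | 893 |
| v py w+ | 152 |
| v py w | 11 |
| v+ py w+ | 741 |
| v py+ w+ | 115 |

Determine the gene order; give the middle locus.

py

The two most frequent reciprocal classes, v+ py w+ and v py+ w, are the parental types, so the F1 was v+ py w+ / v py+ w.
The two rarest classes, v+ py+ w+ and v py w, are the double crossovers. Comparing them with the parentals, only the py allele has switched, so py is the middle locus and the order is w – py – v.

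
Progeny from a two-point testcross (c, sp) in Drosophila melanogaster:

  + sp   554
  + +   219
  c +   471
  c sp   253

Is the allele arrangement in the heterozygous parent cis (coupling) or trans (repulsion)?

trans

The two most frequent classes are + sp (554) and c + (471); these are the parental (non-recombinant) types.
So the F1 carried + sp on one chromosome and c + on the other — the recessive alleles are on opposite chromosomes (trans / repulsion).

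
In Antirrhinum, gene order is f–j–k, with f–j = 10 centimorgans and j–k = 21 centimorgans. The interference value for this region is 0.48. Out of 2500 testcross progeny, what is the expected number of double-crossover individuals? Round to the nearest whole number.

27

Map distances give recombination frequencies of 0.100 and 0.210 for the two intervals.
With interference 0.48 (so coincidence = 0.52), expected double-crossover frequency = 0.100 × 0.210 × 0.52 = 0.01092.
Expected number = 0.01092 × 2500 = 27.30 ≈ 27.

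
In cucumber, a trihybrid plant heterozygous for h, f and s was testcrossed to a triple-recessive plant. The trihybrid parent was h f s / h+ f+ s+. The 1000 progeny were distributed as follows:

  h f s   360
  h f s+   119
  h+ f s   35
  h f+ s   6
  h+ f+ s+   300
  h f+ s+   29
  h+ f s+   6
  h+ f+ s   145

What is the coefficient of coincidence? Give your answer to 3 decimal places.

The two rarest classes, h f+ s and h+ f s+, are the double crossovers. Comparing them with the parentals, only the f allele has switched, so f is the middle locus and the order is s – f – h.
s–f: (264 + 12)/1000 = 0.2760; f–h: (64 + 12)/1000 = 0.0760.
Expected DCO frequency = 0.2760 × 0.0760 ≈ 0.02098; observed = 12/1000 ≈ 0.01200.
Coefficient of coincidence = 0.01200/0.02098 ≈ 0.572.

0.572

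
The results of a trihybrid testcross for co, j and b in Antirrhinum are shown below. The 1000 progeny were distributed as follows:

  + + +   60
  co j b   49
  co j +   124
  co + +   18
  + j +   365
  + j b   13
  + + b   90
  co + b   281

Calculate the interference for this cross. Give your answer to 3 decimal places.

The two most frequent reciprocal classes, co + b and + j +, are the parental types, so the F1 was co + b / + j +.
The two rarest classes, co + + and + j b, are the double crossovers. Comparing them with the parentals, only the b allele has switched, so b is the middle locus and the order is co – b – j.
co–b: (214 + 31)/1000 = 0.2450; b–j: (109 + 31)/1000 = 0.1400.
Expected DCO frequency = 0.2450 × 0.1400 ≈ 0.03430; observed = 31/1000 ≈ 0.03100.
Coefficient of coincidence = 0.03100/0.03430 ≈ 0.904; interference = 1 − 0.904 = 0.096.

0.096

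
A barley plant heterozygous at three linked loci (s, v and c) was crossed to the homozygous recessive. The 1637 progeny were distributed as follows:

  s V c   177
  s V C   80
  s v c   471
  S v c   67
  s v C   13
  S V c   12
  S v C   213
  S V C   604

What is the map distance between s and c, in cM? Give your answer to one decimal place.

10.5 cM

The two most frequent reciprocal classes, S V C and s v c, are the parental types, so the F1 was S V C / s v c.
The two rarest classes, S V c and s v C, are the double crossovers. Comparing them with the parentals, only the c allele has switched, so c is the middle locus and the order is v – c – s.
Crossovers in the c–s interval produce the single-crossover classes s V C and S v c (80 + 67 = 147) plus the double crossovers (25).
RF(c–s) = (147 + 25) / 1637 = 172/1637 = 0.1051 → 10.5 cM.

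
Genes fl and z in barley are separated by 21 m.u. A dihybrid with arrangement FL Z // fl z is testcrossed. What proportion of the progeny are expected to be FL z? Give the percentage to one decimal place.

10.5%

A map distance of 21 m.u. corresponds to a recombination frequency of 0.210.
The F1 is FL Z / fl z, so FL z is a recombinant gamete class with expected frequency r/2 = 0.210/2 = 0.1050.
That is 0.1050 = 10.5% of the progeny.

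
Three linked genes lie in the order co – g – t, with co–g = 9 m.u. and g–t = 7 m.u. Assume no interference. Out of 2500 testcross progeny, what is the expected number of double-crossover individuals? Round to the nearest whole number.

Map distances give recombination frequencies of 0.090 and 0.070 for the two intervals.
With no interference, expected double-crossover frequency = 0.090 × 0.070 = 0.00630.
Expected number = 0.00630 × 2500 = 15.75 ≈ 16.

16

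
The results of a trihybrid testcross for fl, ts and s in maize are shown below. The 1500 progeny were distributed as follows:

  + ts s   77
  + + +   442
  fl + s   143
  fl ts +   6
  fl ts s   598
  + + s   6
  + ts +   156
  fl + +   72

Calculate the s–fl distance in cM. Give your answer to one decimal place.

The two most frequent reciprocal classes, + + + and fl ts s, are the parental types, so the F1 was + + + / fl ts s.
The two rarest classes, + + s and fl ts +, are the double crossovers. Comparing them with the parentals, only the s allele has switched, so s is the middle locus and the order is ts – s – fl.
Crossovers in the s–fl interval produce the single-crossover classes fl + + and + ts s (72 + 77 = 149) plus the double crossovers (12).
RF(s–fl) = (149 + 12) / 1500 = 161/1500 = 0.1073 → 10.7 cM.

10.7 cM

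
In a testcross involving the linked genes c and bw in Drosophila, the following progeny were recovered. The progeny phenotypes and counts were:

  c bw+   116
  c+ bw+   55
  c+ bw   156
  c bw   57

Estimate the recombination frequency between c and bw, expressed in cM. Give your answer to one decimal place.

29.2 cM

The two most frequent classes, c+ bw (156) and c bw+ (116), are the parental types, so the F1 was c+ bw / c bw+.
The recombinant classes are c+ bw+ and c bw: 55 + 57 = 112.
Recombination frequency = 112/384 = 0.2917 ≈ 29.2%, i.e. 29.2 cM.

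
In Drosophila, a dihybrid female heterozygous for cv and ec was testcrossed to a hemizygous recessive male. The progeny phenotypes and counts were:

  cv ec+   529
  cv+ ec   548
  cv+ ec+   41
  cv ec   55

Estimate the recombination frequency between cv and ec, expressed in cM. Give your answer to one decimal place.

8.2 cM

The two most frequent classes, cv+ ec (548) and cv ec+ (529), are the parental types, so the F1 was cv+ ec / cv ec+.
The recombinant classes are cv+ ec+ and cv ec: 41 + 55 = 96.
Recombination frequency = 96/1173 = 0.0818 ≈ 8.2%, i.e. 8.2 cM.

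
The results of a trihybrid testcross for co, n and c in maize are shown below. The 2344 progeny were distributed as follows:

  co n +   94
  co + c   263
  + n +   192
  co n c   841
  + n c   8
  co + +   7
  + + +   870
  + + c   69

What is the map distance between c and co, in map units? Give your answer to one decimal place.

The two most frequent reciprocal classes, + + + and co n c, are the parental types, so the F1 was + + + / co n c.
The two rarest classes, co + + and + n c, are the double crossovers. Comparing them with the parentals, only the co allele has switched, so co is the middle locus and the order is n – co – c.
Crossovers in the co–c interval produce the single-crossover classes + + c and co n + (69 + 94 = 163) plus the double crossovers (15).
RF(co–c) = (163 + 15) / 2344 = 178/2344 = 0.0759 → 7.6 map units.

7.6 map units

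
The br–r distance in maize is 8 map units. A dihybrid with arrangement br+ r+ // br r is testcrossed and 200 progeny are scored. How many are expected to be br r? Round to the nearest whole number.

92

A map distance of 8 map units corresponds to a recombination frequency of 0.080.
The F1 is br+ r+ / br r, so br r is a parental gamete class with expected frequency (1 − r)/2 = 0.920/2 = 0.4600.
Expected number = 0.4600 × 200 = 92.00 ≈ 92.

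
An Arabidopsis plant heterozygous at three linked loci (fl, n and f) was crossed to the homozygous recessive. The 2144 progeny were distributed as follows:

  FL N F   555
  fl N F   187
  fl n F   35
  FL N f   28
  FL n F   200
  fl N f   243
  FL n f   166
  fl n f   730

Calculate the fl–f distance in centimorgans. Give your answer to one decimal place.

The two most frequent reciprocal classes, FL N F and fl n f, are the parental types, so the F1 was FL N F / fl n f.
The two rarest classes, FL N f and fl n F, are the double crossovers. Comparing them with the parentals, only the f allele has switched, so f is the middle locus and the order is fl – f – n.
Crossovers in the fl–f interval produce the single-crossover classes fl N F and FL n f (187 + 166 = 353) plus the double crossovers (63).
RF(fl–f) = (353 + 63) / 2144 = 416/2144 = 0.1940 → 19.4 centimorgans.

19.4 centimorgans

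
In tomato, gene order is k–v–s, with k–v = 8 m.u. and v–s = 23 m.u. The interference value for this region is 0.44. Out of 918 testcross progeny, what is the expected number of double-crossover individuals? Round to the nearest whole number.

9

Map distances give recombination frequencies of 0.080 and 0.230 for the two intervals.
With interference 0.44 (so coincidence = 0.56), expected double-crossover frequency = 0.080 × 0.230 × 0.56 = 0.01030.
Expected number = 0.01030 × 918 = 9.46 ≈ 9.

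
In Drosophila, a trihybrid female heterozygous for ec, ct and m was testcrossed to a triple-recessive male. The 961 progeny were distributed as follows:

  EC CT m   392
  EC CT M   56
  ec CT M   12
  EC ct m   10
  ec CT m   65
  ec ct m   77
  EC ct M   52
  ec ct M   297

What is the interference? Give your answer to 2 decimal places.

The two most frequent reciprocal classes, EC CT m and ec ct M, are the parental types, so the F1 was EC CT m / ec ct M.
The two rarest classes, EC ct m and ec CT M, are the double crossovers. Comparing them with the parentals, only the ct allele has switched, so ct is the middle locus and the order is m – ct – ec.
m–ct: (133 + 22)/961 = 0.1613; ct–ec: (117 + 22)/961 = 0.1446.
Expected DCO frequency = 0.1613 × 0.1446 ≈ 0.02332; observed = 22/961 ≈ 0.02289.
Coefficient of coincidence = 0.02289/0.02332 ≈ 0.98; interference = 1 − 0.98 = 0.02.

0.02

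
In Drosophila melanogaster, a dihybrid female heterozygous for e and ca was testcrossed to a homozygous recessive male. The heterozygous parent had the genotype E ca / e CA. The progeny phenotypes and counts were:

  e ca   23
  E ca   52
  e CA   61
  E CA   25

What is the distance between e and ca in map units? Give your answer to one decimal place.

The recombinant classes are E CA and e ca: 25 + 23 = 48.
Recombination frequency = 48/161 = 0.2981 ≈ 29.8%, i.e. 29.8 map units.

29.8 map units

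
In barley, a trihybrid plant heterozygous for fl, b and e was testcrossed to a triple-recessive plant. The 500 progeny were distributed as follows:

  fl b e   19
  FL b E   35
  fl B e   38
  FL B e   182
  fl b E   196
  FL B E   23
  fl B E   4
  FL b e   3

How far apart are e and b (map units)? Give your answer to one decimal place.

9.8 map units

The two most frequent reciprocal classes, fl b E and FL B e, are the parental types, so the F1 was fl b E / FL B e.
The two rarest classes, fl B E and FL b e, are the double crossovers. Comparing them with the parentals, only the b allele has switched, so b is the middle locus and the order is fl – b – e.
Crossovers in the b–e interval produce the single-crossover classes fl b e and FL B E (19 + 23 = 42) plus the double crossovers (7).
RF(b–e) = (42 + 7) / 500 = 49/500 = 0.0980 → 9.8 map units.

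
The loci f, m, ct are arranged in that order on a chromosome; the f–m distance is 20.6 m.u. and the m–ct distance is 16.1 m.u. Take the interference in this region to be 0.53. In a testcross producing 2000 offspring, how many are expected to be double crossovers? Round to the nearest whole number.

Map distances give recombination frequencies of 0.206 and 0.161 for the two intervals.
With interference 0.53 (so coincidence = 0.47), expected double-crossover frequency = 0.206 × 0.161 × 0.47 = 0.01559.
Expected number = 0.01559 × 2000 = 31.18 ≈ 31.

31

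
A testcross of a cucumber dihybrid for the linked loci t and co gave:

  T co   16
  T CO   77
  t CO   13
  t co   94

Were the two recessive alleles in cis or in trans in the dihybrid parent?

cis

The two most frequent classes are T CO (77) and t co (94); these are the parental (non-recombinant) types.
So the F1 carried T CO on one chromosome and t co on the other — the recessive alleles are on the same chromosome (cis / coupling).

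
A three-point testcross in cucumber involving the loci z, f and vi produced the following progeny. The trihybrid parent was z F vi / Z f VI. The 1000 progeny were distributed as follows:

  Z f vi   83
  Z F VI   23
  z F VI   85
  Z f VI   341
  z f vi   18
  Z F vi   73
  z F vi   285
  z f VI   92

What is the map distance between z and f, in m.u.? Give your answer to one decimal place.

The two rarest classes, z f vi and Z F VI, are the double crossovers. Comparing them with the parentals, only the f allele has switched, so f is the middle locus and the order is vi – f – z.
Crossovers in the f–z interval produce the single-crossover classes Z F vi and z f VI (73 + 92 = 165) plus the double crossovers (41).
RF(f–z) = (165 + 41) / 1000 = 206/1000 = 0.2060 → 20.6 m.u.

20.6 m.u.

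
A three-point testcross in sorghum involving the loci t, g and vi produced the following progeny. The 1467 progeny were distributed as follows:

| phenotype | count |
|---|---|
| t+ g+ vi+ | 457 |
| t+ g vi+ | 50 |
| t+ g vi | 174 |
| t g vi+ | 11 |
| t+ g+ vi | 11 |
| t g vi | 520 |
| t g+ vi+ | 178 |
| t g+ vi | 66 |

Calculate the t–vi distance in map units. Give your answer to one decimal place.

25.5 map units

The two most frequent reciprocal classes, t+ g+ vi+ and t g vi, are the parental types, so the F1 was t+ g+ vi+ / t g vi.
The two rarest classes, t+ g+ vi and t g vi+, are the double crossovers. Comparing them with the parentals, only the vi allele has switched, so vi is the middle locus and the order is g – vi – t.
Crossovers in the vi–t interval produce the single-crossover classes t g+ vi+ and t+ g vi (178 + 174 = 352) plus the double crossovers (22).
RF(vi–t) = (352 + 22) / 1467 = 374/1467 = 0.2549 → 25.5 map units.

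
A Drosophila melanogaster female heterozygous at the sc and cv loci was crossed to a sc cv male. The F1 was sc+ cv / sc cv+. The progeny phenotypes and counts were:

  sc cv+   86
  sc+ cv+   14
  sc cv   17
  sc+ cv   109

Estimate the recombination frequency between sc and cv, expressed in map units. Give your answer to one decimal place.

13.7 map units

The recombinant classes are sc+ cv+ and sc cv: 14 + 17 = 31.
Recombination frequency = 31/226 = 0.1372 ≈ 13.7%, i.e. 13.7 map units.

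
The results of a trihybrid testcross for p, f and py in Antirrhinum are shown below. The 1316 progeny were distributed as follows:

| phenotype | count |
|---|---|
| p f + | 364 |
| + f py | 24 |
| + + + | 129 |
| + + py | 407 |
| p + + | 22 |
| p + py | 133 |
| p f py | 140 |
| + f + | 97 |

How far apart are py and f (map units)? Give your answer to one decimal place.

The two most frequent reciprocal classes, + + py and p f +, are the parental types, so the F1 was + + py / p f +.
The two rarest classes, + f py and p + +, are the double crossovers. Comparing them with the parentals, only the f allele has switched, so f is the middle locus and the order is p – f – py.
Crossovers in the f–py interval produce the single-crossover classes + + + and p f py (129 + 140 = 269) plus the double crossovers (46).
RF(f–py) = (269 + 46) / 1316 = 315/1316 = 0.2394 → 23.9 map units.

23.9 map units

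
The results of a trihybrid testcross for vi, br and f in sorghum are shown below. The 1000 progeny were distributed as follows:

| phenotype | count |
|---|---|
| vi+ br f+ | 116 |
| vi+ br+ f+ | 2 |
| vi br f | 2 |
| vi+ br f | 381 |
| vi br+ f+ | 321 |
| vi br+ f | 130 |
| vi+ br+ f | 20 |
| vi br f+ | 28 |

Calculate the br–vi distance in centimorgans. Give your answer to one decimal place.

5.2 centimorgans

The two most frequent reciprocal classes, vi+ br f and vi br+ f+, are the parental types, so the F1 was vi+ br f / vi br+ f+.
The two rarest classes, vi br f and vi+ br+ f+, are the double crossovers. Comparing them with the parentals, only the vi allele has switched, so vi is the middle locus and the order is f – vi – br.
Crossovers in the vi–br interval produce the single-crossover classes vi+ br+ f and vi br f+ (20 + 28 = 48) plus the double crossovers (4).
RF(vi–br) = (48 + 4) / 1000 = 52/1000 = 0.0520 → 5.2 centimorgans.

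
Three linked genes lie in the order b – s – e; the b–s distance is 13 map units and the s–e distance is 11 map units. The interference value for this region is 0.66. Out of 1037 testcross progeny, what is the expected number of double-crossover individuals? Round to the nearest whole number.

5

Map distances give recombination frequencies of 0.130 and 0.110 for the two intervals.
With interference 0.66 (so coincidence = 0.34), expected double-crossover frequency = 0.130 × 0.110 × 0.34 = 0.00486.
Expected number = 0.00486 × 1037 = 5.04 ≈ 5.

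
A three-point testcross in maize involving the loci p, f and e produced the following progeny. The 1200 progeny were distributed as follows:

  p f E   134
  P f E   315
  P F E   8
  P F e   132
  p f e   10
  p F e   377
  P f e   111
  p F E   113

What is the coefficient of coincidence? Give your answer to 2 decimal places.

The two most frequent reciprocal classes, P f E and p F e, are the parental types, so the F1 was P f E / p F e.
The two rarest classes, P F E and p f e, are the double crossovers. Comparing them with the parentals, only the f allele has switched, so f is the middle locus and the order is p – f – e.
p–f: (266 + 18)/1200 = 0.2367; f–e: (224 + 18)/1200 = 0.2017.
Expected DCO frequency = 0.2367 × 0.2017 ≈ 0.04774; observed = 18/1200 ≈ 0.01500.
Coefficient of coincidence = 0.01500/0.04774 ≈ 0.31.

0.31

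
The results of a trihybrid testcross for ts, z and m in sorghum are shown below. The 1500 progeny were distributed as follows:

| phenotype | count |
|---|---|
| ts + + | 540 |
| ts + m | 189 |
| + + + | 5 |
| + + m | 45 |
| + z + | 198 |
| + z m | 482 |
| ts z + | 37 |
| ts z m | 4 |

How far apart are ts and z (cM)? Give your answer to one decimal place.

6.1 cM

The two most frequent reciprocal classes, + z m and ts + +, are the parental types, so the F1 was + z m / ts + +.
The two rarest classes, ts z m and + + +, are the double crossovers. Comparing them with the parentals, only the ts allele has switched, so ts is the middle locus and the order is z – ts – m.
Crossovers in the z–ts interval produce the single-crossover classes + + m and ts z + (45 + 37 = 82) plus the double crossovers (9).
RF(z–ts) = (82 + 9) / 1500 = 91/1500 = 0.0607 → 6.1 cM.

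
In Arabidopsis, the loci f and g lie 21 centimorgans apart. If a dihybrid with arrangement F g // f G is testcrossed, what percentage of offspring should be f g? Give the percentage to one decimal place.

10.5%

A map distance of 21 centimorgans corresponds to a recombination frequency of 0.210.
The F1 is F g / f G, so f g is a recombinant gamete class with expected frequency r/2 = 0.210/2 = 0.1050.
That is 0.1050 = 10.5% of the progeny.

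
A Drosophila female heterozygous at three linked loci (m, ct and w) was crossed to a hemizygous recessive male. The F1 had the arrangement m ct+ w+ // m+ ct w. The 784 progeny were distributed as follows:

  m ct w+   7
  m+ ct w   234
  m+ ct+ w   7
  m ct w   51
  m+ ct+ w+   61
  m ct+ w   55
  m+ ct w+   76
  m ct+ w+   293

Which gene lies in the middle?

The two rarest classes, m ct w+ and m+ ct+ w, are the double crossovers. Comparing them with the parentals, only the ct allele has switched, so ct is the middle locus and the order is m – ct – w.

ct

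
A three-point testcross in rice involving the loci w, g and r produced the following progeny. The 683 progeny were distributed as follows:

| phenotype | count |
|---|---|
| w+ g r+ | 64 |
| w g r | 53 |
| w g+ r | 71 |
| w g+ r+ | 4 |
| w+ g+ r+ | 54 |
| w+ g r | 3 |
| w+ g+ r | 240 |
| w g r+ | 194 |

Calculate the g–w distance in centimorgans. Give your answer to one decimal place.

The two most frequent reciprocal classes, w g r+ and w+ g+ r, are the parental types, so the F1 was w g r+ / w+ g+ r.
The two rarest classes, w g+ r+ and w+ g r, are the double crossovers. Comparing them with the parentals, only the g allele has switched, so g is the middle locus and the order is r – g – w.
Crossovers in the g–w interval produce the single-crossover classes w+ g r+ and w g+ r (64 + 71 = 135) plus the double crossovers (7).
RF(g–w) = (135 + 7) / 683 = 142/683 = 0.2079 → 20.8 centimorgans.

20.8 centimorgans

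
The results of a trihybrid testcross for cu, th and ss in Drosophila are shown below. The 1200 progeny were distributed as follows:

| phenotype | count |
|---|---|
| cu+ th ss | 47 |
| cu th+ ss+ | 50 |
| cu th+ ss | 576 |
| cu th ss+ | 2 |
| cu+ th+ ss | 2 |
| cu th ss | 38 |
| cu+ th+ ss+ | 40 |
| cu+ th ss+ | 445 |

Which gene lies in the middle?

The two most frequent reciprocal classes, cu+ th ss+ and cu th+ ss, are the parental types, so the F1 was cu+ th ss+ / cu th+ ss.
The two rarest classes, cu th ss+ and cu+ th+ ss, are the double crossovers. Comparing them with the parentals, only the cu allele has switched, so cu is the middle locus and the order is th – cu – ss.

cu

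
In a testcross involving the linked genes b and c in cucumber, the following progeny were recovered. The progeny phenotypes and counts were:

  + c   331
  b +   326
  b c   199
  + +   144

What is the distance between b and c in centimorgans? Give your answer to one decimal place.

34.3 centimorgans

The two most frequent classes, + c (331) and b + (326), are the parental types, so the F1 was + c / b +.
The recombinant classes are + + and b c: 144 + 199 = 343.
Recombination frequency = 343/1000 = 0.3430 ≈ 34.3%, i.e. 34.3 centimorgans.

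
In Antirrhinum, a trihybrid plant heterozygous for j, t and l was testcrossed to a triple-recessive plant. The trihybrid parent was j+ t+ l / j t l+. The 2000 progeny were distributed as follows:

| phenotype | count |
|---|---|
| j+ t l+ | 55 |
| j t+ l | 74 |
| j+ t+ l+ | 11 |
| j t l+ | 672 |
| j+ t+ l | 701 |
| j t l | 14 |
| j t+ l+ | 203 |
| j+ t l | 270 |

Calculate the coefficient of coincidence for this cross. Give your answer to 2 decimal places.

0.65

The two rarest classes, j+ t+ l+ and j t l, are the double crossovers. Comparing them with the parentals, only the l allele has switched, so l is the middle locus and the order is j – l – t.
j–l: (129 + 25)/2000 = 0.0770; l–t: (473 + 25)/2000 = 0.2490.
Expected DCO frequency = 0.0770 × 0.2490 ≈ 0.01917; observed = 25/2000 ≈ 0.01250.
Coefficient of coincidence = 0.01250/0.01917 ≈ 0.65.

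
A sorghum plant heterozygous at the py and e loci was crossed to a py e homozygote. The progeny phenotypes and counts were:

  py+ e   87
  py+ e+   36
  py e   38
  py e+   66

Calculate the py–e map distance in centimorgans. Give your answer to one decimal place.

32.6 centimorgans

The two most frequent classes, py+ e (87) and py e+ (66), are the parental types, so the F1 was py+ e / py e+.
The recombinant classes are py+ e+ and py e: 36 + 38 = 74.
Recombination frequency = 74/227 = 0.3260 ≈ 32.6%, i.e. 32.6 centimorgans.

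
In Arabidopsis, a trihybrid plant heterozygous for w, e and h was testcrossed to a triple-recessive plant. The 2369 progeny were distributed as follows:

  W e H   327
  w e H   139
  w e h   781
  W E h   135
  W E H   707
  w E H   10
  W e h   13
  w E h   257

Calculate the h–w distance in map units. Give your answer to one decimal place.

The two most frequent reciprocal classes, w e h and W E H, are the parental types, so the F1 was w e h / W E H.
The two rarest classes, W e h and w E H, are the double crossovers. Comparing them with the parentals, only the w allele has switched, so w is the middle locus and the order is h – w – e.
Crossovers in the h–w interval produce the single-crossover classes w e H and W E h (139 + 135 = 274) plus the double crossovers (23).
RF(h–w) = (274 + 23) / 2369 = 297/2369 = 0.1254 → 12.5 map units.

12.5 map units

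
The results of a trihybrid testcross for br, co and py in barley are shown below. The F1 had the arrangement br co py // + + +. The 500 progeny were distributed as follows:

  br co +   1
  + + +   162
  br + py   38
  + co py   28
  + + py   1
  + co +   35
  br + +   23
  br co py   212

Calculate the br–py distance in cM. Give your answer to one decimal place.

The two rarest classes, br co + and + + py, are the double crossovers. Comparing them with the parentals, only the py allele has switched, so py is the middle locus and the order is br – py – co.
Crossovers in the br–py interval produce the single-crossover classes + co py and br + + (28 + 23 = 51) plus the double crossovers (2).
RF(br–py) = (51 + 2) / 500 = 53/500 = 0.1060 → 10.6 cM.

10.6 cM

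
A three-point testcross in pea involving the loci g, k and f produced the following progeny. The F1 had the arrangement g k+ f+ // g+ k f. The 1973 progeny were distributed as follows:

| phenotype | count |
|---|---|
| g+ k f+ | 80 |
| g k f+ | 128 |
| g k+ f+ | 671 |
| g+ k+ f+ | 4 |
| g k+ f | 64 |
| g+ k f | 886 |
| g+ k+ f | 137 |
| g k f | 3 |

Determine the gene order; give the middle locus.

g

The two rarest classes, g+ k+ f+ and g k f, are the double crossovers. Comparing them with the parentals, only the g allele has switched, so g is the middle locus and the order is k – g – f.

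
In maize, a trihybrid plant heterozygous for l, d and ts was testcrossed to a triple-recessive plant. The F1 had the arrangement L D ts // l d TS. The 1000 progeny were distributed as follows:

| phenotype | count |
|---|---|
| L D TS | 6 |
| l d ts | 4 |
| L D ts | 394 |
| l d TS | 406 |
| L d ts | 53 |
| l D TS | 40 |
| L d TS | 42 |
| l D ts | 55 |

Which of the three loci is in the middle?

The two rarest classes, L D TS and l d ts, are the double crossovers. Comparing them with the parentals, only the ts allele has switched, so ts is the middle locus and the order is l – ts – d.

ts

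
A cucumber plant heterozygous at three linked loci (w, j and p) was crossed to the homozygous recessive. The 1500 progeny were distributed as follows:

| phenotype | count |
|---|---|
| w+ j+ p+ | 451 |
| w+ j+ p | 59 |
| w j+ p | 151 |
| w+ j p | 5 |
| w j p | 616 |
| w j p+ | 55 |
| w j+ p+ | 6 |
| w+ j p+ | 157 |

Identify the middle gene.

The two most frequent reciprocal classes, w+ j+ p+ and w j p, are the parental types, so the F1 was w+ j+ p+ / w j p.
The two rarest classes, w j+ p+ and w+ j p, are the double crossovers. Comparing them with the parentals, only the w allele has switched, so w is the middle locus and the order is p – w – j.

w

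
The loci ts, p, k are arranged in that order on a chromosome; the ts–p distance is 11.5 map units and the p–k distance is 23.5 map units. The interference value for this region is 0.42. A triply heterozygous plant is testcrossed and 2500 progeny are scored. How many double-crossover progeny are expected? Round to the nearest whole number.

39

Map distances give recombination frequencies of 0.115 and 0.235 for the two intervals.
With interference 0.42 (so coincidence = 0.58), expected double-crossover frequency = 0.115 × 0.235 × 0.58 = 0.01567.
Expected number = 0.01567 × 2500 = 39.19 ≈ 39.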